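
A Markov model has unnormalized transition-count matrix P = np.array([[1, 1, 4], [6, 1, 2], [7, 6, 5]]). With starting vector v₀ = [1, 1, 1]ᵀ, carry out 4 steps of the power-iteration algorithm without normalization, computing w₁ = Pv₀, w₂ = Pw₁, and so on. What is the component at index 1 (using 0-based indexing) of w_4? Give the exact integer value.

10497

w1 = Pv₀ = (1·1 + 1·1 + 4·1; 6·1 + 1·1 + 2·1; 7·1 + 6·1 + 5·1) = (6, 9, 18)
w2 = Pw1 = (1·6 + 1·9 + 4·18; 6·6 + 1·9 + 2·18; 7·6 + 6·9 + 5·18) = (87, 81, 186)
w3 = Pw2 = (912, 975, 2025)
w4 = Pw3 = (9987, 10497, 22359)
The requested component of w4 is 10497.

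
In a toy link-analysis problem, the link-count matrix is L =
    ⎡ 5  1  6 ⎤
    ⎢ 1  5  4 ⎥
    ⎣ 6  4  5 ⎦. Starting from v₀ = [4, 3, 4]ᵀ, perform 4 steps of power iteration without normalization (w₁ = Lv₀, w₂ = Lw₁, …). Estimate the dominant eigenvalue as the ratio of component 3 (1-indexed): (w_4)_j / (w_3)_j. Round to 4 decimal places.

λ ≈ 12.6936

w1 = Lv₀ = (47, 35, 56)
w2 = Lw1 = (606, 446, 702)
w3 = Lw2 = (7688, 5644, 8930)
w4 = Lw3 = (97664, 71628, 113354)
Ratio at component: 113354 / 8930 = 12.6936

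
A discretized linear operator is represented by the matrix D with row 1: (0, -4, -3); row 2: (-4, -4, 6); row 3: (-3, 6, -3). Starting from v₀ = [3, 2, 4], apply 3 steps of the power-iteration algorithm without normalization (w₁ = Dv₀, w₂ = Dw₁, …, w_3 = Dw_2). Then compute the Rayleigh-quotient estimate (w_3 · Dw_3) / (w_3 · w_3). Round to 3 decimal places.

λ ≈ -4.761

w1 = Dv₀ = (-20, 4, -9)
w2 = Dw1 = (11, 10, 111)
w3 = Dw2 = (-373, 582, -306)
Dw3 = (-1410, -2672, 5529)
w3·Dw3 = (-373)·(-1410) + 582·(-2672) + (-306)·5529 = -2721048; w3·w3 = (-373)·(-373) + 582·582 + (-306)·(-306) = 571489
λ ≈ -2721048/571489 = -4.761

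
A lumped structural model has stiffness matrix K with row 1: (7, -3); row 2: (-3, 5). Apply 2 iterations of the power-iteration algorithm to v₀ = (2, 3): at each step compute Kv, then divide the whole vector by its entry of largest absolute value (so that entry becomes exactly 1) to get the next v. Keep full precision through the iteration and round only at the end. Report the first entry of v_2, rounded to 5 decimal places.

Kv0 = (5.000000, 9.000000); divide by 9.000000 → v1 = (0.555556, 1.000000)
Kv1 = (0.888889, 3.333333); divide by 3.333333 → v2 = (0.266667, 1.000000)
Requested entry of v2: 8/30 = 0.26667

0.26667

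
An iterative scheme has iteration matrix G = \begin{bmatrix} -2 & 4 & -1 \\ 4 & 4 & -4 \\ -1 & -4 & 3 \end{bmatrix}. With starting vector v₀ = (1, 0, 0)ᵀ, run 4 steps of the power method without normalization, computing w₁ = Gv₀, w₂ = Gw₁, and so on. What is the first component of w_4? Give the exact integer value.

w1 = Gv₀ = (-2, 4, -1)
w2 = Gw1 = (21, 12, -17)
w3 = Gw2 = (23, 200, -120)
w4 = Gw3 = (874, 1372, -1183)
The requested component of w4 is 874.

874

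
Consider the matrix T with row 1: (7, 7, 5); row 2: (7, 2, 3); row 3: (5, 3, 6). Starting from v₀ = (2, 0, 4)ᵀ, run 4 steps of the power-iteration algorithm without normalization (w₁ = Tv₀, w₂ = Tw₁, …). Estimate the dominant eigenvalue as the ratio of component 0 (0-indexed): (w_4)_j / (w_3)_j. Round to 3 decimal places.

w1 = Tv₀ = (34, 26, 34)
w2 = Tw1 = (590, 392, 452)
w3 = Tw2 = (9134, 6270, 6838)
w4 = Tw3 = (142018, 96992, 105508)
Ratio at component: 142018 / 9134 = 15.548

15.548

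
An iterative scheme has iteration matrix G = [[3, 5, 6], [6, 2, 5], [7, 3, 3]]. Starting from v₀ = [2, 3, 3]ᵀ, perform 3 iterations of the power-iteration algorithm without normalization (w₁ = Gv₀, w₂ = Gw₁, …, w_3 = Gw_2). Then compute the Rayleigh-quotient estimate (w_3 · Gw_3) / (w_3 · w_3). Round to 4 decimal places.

w1 = Gv₀ = (3·2 + 5·3 + 6·3; 6·2 + 2·3 + 5·3; 7·2 + 3·3 + 3·3) = (39, 33, 32)
w2 = Gw1 = (3·39 + 5·33 + 6·32; 6·39 + 2·33 + 5·32; 7·39 + 3·33 + 3·32) = (474, 460, 468)
w3 = Gw2 = (6530, 6104, 6102)
Gw3 = (86722, 81898, 82328)
w3·Gw3 = 6530·86722 + 6104·81898 + 6102·82328 = 1568565508; w3·w3 = 6530·6530 + 6104·6104 + 6102·6102 = 117134120
λ ≈ 1568565508/117134120 = 13.3912

λ ≈ 13.3912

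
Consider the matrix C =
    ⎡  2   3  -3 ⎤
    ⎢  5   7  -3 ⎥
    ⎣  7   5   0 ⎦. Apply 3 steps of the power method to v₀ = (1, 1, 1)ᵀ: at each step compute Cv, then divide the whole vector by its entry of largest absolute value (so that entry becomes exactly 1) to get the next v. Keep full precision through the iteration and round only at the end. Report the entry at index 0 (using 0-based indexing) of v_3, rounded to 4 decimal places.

-0.5067

Cv0 = (2.00000, 9.00000, 12.00000); divide by 12.00000 → v1 = (0.16667, 0.75000, 1.00000)
Cv1 = (-0.41667, 3.08333, 4.91667); divide by 4.91667 → v2 = (-0.08475, 0.62712, 1.00000)
Cv2 = (-1.28814, 0.96610, 2.54237); divide by 2.54237 → v3 = (-0.50667, 0.38000, 1.00000)
Requested entry of v3: -76/150 = -0.5067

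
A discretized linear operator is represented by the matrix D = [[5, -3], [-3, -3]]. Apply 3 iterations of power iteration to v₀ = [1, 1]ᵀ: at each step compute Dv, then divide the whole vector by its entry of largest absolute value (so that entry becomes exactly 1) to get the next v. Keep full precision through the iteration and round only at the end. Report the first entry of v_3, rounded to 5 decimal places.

-0.86667

Dv0 = (2.000000, -6.000000); divide by -6.000000 → v1 = (-0.333333, 1.000000)
Dv1 = (-4.666667, -2.000000); divide by -4.666667 → v2 = (1.000000, 0.428571)
Dv2 = (3.714286, -4.285714); divide by -4.285714 → v3 = (-0.866667, 1.000000)
Requested entry of v3: 104/-120 = -0.86667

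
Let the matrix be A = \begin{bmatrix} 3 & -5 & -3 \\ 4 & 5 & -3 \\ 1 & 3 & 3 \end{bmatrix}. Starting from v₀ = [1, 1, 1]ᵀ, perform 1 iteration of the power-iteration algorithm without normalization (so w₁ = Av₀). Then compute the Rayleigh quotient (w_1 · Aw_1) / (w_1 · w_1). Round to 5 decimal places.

λ ≈ 4.56364

w1 = Av₀ = (3·1 + (-5)·1 + (-3)·1; 4·1 + 5·1 + (-3)·1; 1·1 + 3·1 + 3·1) = (-5, 6, 7)
Aw1 = (-66, -11, 34)
w1·Aw1 = (-5)·(-66) + 6·(-11) + 7·34 = 502; w1·w1 = (-5)·(-5) + 6·6 + 7·7 = 110
λ ≈ 502/110 = 4.56364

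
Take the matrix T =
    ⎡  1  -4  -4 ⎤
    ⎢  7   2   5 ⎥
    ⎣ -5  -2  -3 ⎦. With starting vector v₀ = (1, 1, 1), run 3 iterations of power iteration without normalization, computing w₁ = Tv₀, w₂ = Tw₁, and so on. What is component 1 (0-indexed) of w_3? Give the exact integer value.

w1 = Tv₀ = (-7, 14, -10)
w2 = Tw1 = (-23, -71, 37)
w3 = Tw2 = (113, -118, 146)
The requested component of w3 is -118.

-118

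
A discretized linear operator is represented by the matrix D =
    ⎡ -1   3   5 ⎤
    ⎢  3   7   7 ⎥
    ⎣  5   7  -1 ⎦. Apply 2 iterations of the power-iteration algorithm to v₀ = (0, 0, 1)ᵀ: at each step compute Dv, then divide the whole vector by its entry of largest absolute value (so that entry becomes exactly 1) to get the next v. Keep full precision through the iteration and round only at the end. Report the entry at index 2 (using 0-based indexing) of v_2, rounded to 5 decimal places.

1.00000

Dv0 = (5.000000, 7.000000, -1.000000); divide by 7.000000 → v1 = (0.714286, 1.000000, -0.142857)
Dv1 = (1.571429, 8.142857, 10.714286); divide by 10.714286 → v2 = (0.146667, 0.760000, 1.000000)
Requested entry of v2: 75/75 = 1.00000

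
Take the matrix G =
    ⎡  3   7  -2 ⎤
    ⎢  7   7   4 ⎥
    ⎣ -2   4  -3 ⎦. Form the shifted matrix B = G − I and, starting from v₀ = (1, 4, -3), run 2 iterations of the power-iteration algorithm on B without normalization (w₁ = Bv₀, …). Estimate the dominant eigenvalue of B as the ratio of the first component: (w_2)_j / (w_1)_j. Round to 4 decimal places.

4.2500

B = G − I has rows (2, 7, -2); (7, 6, 4); (-2, 4, -4)
w1 = Bv₀ = (2·1 + 7·4 + (-2)·(-3); 7·1 + 6·4 + 4·(-3); (-2)·1 + 4·4 + (-4)·(-3)) = (36, 19, 26)
w2 = Bw1 = (2·36 + 7·19 + (-2)·26; 7·36 + 6·19 + 4·26; (-2)·36 + 4·19 + (-4)·26) = (153, 470, -100)
Ratio: 153/36 = 4.2500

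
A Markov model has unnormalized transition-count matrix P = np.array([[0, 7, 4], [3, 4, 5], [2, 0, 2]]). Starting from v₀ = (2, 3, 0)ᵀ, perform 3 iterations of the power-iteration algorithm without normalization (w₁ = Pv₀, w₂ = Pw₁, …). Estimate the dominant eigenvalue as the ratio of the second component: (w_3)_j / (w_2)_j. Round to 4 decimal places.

w1 = Pv₀ = (0·2 + 7·3 + 4·0; 3·2 + 4·3 + 5·0; 2·2 + 0·3 + 2·0) = (21, 18, 4)
w2 = Pw1 = (0·21 + 7·18 + 4·4; 3·21 + 4·18 + 5·4; 2·21 + 0·18 + 2·4) = (142, 155, 50)
w3 = Pw2 = (1285, 1296, 384)
Ratio at component: 1296 / 155 = 8.3613

λ ≈ 8.3613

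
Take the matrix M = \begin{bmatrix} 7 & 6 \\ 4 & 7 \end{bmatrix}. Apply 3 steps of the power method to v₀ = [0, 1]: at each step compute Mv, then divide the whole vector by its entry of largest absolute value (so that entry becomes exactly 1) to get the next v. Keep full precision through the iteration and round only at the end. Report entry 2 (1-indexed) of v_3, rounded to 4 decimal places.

Mv0 = (6.00000, 7.00000); divide by 7.00000 → v1 = (0.85714, 1.00000)
Mv1 = (12.00000, 10.42857); divide by 12.00000 → v2 = (1.00000, 0.86905)
Mv2 = (12.21429, 10.08333); divide by 12.21429 → v3 = (1.00000, 0.82554)
Requested entry of v3: 847/1026 = 0.8255

0.8255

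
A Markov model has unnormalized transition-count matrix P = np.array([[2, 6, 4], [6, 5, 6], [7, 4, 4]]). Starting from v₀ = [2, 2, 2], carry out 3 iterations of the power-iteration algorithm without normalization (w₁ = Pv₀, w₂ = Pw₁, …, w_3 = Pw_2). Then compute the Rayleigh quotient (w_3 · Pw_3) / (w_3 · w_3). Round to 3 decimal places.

w1 = Pv₀ = (2·2 + 6·2 + 4·2; 6·2 + 5·2 + 6·2; 7·2 + 4·2 + 4·2) = (24, 34, 30)
w2 = Pw1 = (2·24 + 6·34 + 4·30; 6·24 + 5·34 + 6·30; 7·24 + 4·34 + 4·30) = (372, 494, 424)
w3 = Pw2 = (5404, 7246, 6276)
Pw3 = (79388, 106310, 91916)
w3·Pw3 = 5404·79388 + 7246·106310 + 6276·91916 = 1776199828; w3·w3 = 5404·5404 + 7246·7246 + 6276·6276 = 121095908
λ ≈ 1776199828/121095908 = 14.668

λ ≈ 14.668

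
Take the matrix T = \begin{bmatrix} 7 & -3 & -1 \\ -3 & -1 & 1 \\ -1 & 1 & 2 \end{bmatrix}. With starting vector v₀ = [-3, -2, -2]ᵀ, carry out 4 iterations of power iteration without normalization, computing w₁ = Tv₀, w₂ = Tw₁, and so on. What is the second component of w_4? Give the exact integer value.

2546

w1 = Tv₀ = (7·(-3) + (-3)·(-2) + (-1)·(-2); (-3)·(-3) + (-1)·(-2) + 1·(-2); (-1)·(-3) + 1·(-2) + 2·(-2)) = (-13, 9, -3)
w2 = Tw1 = (7·(-13) + (-3)·9 + (-1)·(-3); (-3)·(-13) + (-1)·9 + 1·(-3); (-1)·(-13) + 1·9 + 2·(-3)) = (-115, 27, 16)
w3 = Tw2 = (-902, 334, 174)
w4 = Tw3 = (-7490, 2546, 1584)
The requested component of w4 is 2546.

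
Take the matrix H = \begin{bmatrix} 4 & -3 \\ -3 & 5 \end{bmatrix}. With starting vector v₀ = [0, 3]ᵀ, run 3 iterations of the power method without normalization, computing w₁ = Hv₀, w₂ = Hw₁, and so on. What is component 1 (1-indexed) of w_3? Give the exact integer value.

w1 = Hv₀ = (4·0 + (-3)·3; (-3)·0 + 5·3) = (-9, 15)
w2 = Hw1 = (4·(-9) + (-3)·15; (-3)·(-9) + 5·15) = (-81, 102)
w3 = Hw2 = (-630, 753)
The requested component of w3 is -630.

-630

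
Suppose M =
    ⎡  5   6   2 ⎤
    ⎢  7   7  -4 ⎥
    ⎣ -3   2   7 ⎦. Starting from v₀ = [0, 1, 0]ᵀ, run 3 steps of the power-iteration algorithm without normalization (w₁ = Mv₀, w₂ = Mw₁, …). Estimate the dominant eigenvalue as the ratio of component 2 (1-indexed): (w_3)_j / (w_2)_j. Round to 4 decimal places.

λ ≈ 12.9277

w1 = Mv₀ = (5·0 + 6·1 + 2·0; 7·0 + 7·1 + (-4)·0; (-3)·0 + 2·1 + 7·0) = (6, 7, 2)
w2 = Mw1 = (5·6 + 6·7 + 2·2; 7·6 + 7·7 + (-4)·2; (-3)·6 + 2·7 + 7·2) = (76, 83, 10)
w3 = Mw2 = (898, 1073, 8)
Ratio at component: 1073 / 83 = 12.9277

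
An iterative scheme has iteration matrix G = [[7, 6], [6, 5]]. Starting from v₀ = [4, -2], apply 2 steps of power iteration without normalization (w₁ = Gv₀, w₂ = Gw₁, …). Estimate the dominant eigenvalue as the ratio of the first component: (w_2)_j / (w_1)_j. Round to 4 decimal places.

12.2500

w1 = Gv₀ = (16, 14)
w2 = Gw1 = (196, 166)
Ratio at component: 196 / 16 = 12.2500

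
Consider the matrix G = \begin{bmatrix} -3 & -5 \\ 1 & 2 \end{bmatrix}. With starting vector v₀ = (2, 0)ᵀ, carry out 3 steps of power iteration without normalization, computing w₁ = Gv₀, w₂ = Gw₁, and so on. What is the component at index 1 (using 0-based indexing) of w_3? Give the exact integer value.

w1 = Gv₀ = (-6, 2)
w2 = Gw1 = (8, -2)
w3 = Gw2 = (-14, 4)
The requested component of w3 is 4.

4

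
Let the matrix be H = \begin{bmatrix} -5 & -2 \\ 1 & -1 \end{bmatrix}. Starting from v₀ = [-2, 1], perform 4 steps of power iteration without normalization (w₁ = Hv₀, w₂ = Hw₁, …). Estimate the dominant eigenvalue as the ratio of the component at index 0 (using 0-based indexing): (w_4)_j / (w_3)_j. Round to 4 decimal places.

w1 = Hv₀ = ((-5)·(-2) + (-2)·1; 1·(-2) + (-1)·1) = (8, -3)
w2 = Hw1 = ((-5)·8 + (-2)·(-3); 1·8 + (-1)·(-3)) = (-34, 11)
w3 = Hw2 = (148, -45)
w4 = Hw3 = (-650, 193)
Ratio at component: -650 / 148 = -4.3919

λ ≈ -4.3919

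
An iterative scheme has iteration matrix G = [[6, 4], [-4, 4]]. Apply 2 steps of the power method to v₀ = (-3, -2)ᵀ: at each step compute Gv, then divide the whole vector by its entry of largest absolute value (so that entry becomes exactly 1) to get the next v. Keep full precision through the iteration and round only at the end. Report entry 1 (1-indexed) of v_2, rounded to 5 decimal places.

1.00000

Gv0 = (-26.000000, 4.000000); divide by -26.000000 → v1 = (1.000000, -0.153846)
Gv1 = (5.384615, -4.615385); divide by 5.384615 → v2 = (1.000000, -0.857143)
Requested entry of v2: -140/-140 = 1.00000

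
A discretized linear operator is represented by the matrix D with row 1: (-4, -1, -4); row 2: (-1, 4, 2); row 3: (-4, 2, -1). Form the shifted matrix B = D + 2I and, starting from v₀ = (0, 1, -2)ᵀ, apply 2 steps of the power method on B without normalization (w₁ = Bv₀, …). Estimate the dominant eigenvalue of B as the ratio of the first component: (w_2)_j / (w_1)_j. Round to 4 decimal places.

-2.2857

B = D + 2I has rows (-2, -1, -4); (-1, 6, 2); (-4, 2, 1)
w1 = Bv₀ = (7, 2, 0)
w2 = Bw1 = (-16, 5, -24)
Ratio: -16/7 = -2.2857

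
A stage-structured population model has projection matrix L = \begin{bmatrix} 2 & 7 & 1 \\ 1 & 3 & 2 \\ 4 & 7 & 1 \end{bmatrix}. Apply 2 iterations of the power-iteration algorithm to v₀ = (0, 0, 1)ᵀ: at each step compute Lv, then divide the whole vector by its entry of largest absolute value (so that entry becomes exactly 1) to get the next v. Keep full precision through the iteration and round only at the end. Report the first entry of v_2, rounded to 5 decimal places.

Lv0 = (1.000000, 2.000000, 1.000000); divide by 2.000000 → v1 = (0.500000, 1.000000, 0.500000)
Lv1 = (8.500000, 4.500000, 9.500000); divide by 9.500000 → v2 = (0.894737, 0.473684, 1.000000)
Requested entry of v2: 17/19 = 0.89474

0.89474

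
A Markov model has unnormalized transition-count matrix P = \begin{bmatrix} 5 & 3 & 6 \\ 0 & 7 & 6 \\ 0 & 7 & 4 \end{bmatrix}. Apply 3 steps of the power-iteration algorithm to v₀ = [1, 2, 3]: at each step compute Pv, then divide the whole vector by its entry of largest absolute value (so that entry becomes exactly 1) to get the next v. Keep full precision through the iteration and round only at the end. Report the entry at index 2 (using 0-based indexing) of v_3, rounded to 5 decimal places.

0.77989

Pv0 = (29.000000, 32.000000, 26.000000); divide by 32.000000 → v1 = (0.906250, 1.000000, 0.812500)
Pv1 = (12.406250, 11.875000, 10.250000); divide by 12.406250 → v2 = (1.000000, 0.957179, 0.826196)
Pv2 = (12.828715, 11.657431, 10.005038); divide by 12.828715 → v3 = (1.000000, 0.908698, 0.779894)
Requested entry of v3: 3972/5093 = 0.77989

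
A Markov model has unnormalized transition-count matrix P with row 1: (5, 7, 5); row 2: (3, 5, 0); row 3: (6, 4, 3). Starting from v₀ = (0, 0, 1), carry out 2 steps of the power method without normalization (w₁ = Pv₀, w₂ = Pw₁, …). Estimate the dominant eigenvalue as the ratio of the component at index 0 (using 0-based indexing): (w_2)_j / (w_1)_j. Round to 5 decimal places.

w1 = Pv₀ = (5·0 + 7·0 + 5·1; 3·0 + 5·0 + 0·1; 6·0 + 4·0 + 3·1) = (5, 0, 3)
w2 = Pw1 = (5·5 + 7·0 + 5·3; 3·5 + 5·0 + 0·3; 6·5 + 4·0 + 3·3) = (40, 15, 39)
Ratio at component: 40 / 5 = 8.00000

8.00000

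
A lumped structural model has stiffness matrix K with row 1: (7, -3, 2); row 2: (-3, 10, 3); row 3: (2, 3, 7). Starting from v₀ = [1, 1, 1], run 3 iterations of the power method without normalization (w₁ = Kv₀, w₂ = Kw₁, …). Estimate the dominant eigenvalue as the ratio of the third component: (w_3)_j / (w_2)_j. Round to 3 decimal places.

w1 = Kv₀ = (7·1 + (-3)·1 + 2·1; (-3)·1 + 10·1 + 3·1; 2·1 + 3·1 + 7·1) = (6, 10, 12)
w2 = Kw1 = (7·6 + (-3)·10 + 2·12; (-3)·6 + 10·10 + 3·12; 2·6 + 3·10 + 7·12) = (36, 118, 126)
w3 = Kw2 = (150, 1450, 1308)
Ratio at component: 1308 / 126 = 10.381

λ ≈ 10.381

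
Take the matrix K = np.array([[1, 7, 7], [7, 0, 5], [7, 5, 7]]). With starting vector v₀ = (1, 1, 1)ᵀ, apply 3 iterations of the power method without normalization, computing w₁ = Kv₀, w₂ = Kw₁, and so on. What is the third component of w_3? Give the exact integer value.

w1 = Kv₀ = (1·1 + 7·1 + 7·1; 7·1 + 0·1 + 5·1; 7·1 + 5·1 + 7·1) = (15, 12, 19)
w2 = Kw1 = (1·15 + 7·12 + 7·19; 7·15 + 0·12 + 5·19; 7·15 + 5·12 + 7·19) = (232, 200, 298)
w3 = Kw2 = (3718, 3114, 4710)
The requested component of w3 is 4710.

4710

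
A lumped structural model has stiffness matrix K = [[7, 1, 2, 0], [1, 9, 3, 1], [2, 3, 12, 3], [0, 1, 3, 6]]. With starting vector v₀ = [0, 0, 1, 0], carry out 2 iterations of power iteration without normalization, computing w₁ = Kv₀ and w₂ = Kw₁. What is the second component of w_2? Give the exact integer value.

w1 = Kv₀ = (2, 3, 12, 3)
w2 = Kw1 = (41, 68, 166, 57)
The requested component of w2 is 68.

68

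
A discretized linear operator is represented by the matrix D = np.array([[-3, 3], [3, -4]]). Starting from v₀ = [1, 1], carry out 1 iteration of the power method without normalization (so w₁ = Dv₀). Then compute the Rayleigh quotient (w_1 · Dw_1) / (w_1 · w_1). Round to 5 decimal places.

w1 = Dv₀ = (0, -1)
Dw1 = (-3, 4)
w1·Dw1 = 0·(-3) + (-1)·4 = -4; w1·w1 = 0·0 + (-1)·(-1) = 1
λ ≈ -4/1 = -4.00000

-4.00000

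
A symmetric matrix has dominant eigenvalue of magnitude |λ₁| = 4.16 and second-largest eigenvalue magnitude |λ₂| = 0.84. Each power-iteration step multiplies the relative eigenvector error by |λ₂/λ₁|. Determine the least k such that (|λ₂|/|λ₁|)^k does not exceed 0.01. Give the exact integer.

|λ₂/λ₁| = 0.84/4.16 = 0.20192
Need k ≥ ln(0.01) / ln(0.20192) = -4.6052 / -1.5999 ≈ 2.878
Smallest integer k satisfying the bound: 3

3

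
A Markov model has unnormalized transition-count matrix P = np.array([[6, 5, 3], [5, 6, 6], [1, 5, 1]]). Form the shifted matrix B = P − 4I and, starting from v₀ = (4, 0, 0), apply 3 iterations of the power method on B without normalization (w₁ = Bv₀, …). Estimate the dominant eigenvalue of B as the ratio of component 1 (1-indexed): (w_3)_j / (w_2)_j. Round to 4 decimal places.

B = P − 4I has rows (2, 5, 3); (5, 2, 6); (1, 5, -3)
w1 = Bv₀ = (2·4 + 5·0 + 3·0; 5·4 + 2·0 + 6·0; 1·4 + 5·0 + (-3)·0) = (8, 20, 4)
w2 = Bw1 = (2·8 + 5·20 + 3·4; 5·8 + 2·20 + 6·4; 1·8 + 5·20 + (-3)·4) = (128, 104, 96)
w3 = Bw2 = (1064, 1424, 360)
Ratio: 1064/128 = 8.3125

μ ≈ 8.3125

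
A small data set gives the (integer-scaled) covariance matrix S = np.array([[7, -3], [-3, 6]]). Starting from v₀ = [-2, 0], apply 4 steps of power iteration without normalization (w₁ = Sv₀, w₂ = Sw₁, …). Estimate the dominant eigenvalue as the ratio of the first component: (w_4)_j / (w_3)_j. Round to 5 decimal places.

λ ≈ 9.34034

w1 = Sv₀ = (7·(-2) + (-3)·0; (-3)·(-2) + 6·0) = (-14, 6)
w2 = Sw1 = (7·(-14) + (-3)·6; (-3)·(-14) + 6·6) = (-116, 78)
w3 = Sw2 = (-1046, 816)
w4 = Sw3 = (-9770, 8034)
Ratio at component: -9770 / -1046 = 9.34034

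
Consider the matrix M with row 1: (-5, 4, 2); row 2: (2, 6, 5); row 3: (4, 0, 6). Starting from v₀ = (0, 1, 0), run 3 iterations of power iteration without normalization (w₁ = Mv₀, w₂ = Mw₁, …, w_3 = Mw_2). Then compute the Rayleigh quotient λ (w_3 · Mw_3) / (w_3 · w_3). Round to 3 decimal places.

w1 = Mv₀ = ((-5)·0 + 4·1 + 2·0; 2·0 + 6·1 + 5·0; 4·0 + 0·1 + 6·0) = (4, 6, 0)
w2 = Mw1 = ((-5)·4 + 4·6 + 2·0; 2·4 + 6·6 + 5·0; 4·4 + 0·6 + 6·0) = (4, 44, 16)
w3 = Mw2 = (188, 352, 112)
Mw3 = (692, 3048, 1424)
w3·Mw3 = 188·692 + 352·3048 + 112·1424 = 1362480; w3·w3 = 188·188 + 352·352 + 112·112 = 171792
λ ≈ 1362480/171792 = 7.931

7.931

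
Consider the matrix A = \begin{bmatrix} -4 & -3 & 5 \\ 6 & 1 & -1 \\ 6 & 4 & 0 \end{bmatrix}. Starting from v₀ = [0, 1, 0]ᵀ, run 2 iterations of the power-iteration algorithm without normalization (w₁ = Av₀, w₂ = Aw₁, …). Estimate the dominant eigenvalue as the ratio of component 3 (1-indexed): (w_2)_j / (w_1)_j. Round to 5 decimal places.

w1 = Av₀ = ((-4)·0 + (-3)·1 + 5·0; 6·0 + 1·1 + (-1)·0; 6·0 + 4·1 + 0·0) = (-3, 1, 4)
w2 = Aw1 = ((-4)·(-3) + (-3)·1 + 5·4; 6·(-3) + 1·1 + (-1)·4; 6·(-3) + 4·1 + 0·4) = (29, -21, -14)
Ratio at component: -14 / 4 = -3.50000

λ ≈ -3.50000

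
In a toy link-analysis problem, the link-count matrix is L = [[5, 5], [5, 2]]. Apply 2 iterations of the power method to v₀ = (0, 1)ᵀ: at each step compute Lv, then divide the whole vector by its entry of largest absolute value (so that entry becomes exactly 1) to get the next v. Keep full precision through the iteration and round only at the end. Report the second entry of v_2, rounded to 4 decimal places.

0.8286

Lv0 = (5.00000, 2.00000); divide by 5.00000 → v1 = (1.00000, 0.40000)
Lv1 = (7.00000, 5.80000); divide by 7.00000 → v2 = (1.00000, 0.82857)
Requested entry of v2: 29/35 = 0.8286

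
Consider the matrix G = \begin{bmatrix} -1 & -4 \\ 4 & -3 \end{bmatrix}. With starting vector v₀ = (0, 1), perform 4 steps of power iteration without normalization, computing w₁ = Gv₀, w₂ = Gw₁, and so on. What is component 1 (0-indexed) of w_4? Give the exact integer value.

w1 = Gv₀ = (-4, -3)
w2 = Gw1 = (16, -7)
w3 = Gw2 = (12, 85)
w4 = Gw3 = (-352, -207)
The requested component of w4 is -207.

-207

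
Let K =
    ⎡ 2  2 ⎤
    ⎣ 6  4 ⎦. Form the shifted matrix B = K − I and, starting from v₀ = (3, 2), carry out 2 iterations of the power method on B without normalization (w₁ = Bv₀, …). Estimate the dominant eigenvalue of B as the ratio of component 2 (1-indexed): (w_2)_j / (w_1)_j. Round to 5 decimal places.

μ ≈ 4.75000

B = K − I has rows (1, 2); (6, 3)
w1 = Bv₀ = (7, 24)
w2 = Bw1 = (55, 114)
Ratio: 114/24 = 4.75000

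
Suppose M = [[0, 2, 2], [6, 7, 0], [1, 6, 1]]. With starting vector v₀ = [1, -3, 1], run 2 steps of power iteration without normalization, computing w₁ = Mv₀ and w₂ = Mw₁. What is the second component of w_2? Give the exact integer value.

w1 = Mv₀ = (0·1 + 2·(-3) + 2·1; 6·1 + 7·(-3) + 0·1; 1·1 + 6·(-3) + 1·1) = (-4, -15, -16)
w2 = Mw1 = (0·(-4) + 2·(-15) + 2·(-16); 6·(-4) + 7·(-15) + 0·(-16); 1·(-4) + 6·(-15) + 1·(-16)) = (-62, -129, -110)
The requested component of w2 is -129.

-129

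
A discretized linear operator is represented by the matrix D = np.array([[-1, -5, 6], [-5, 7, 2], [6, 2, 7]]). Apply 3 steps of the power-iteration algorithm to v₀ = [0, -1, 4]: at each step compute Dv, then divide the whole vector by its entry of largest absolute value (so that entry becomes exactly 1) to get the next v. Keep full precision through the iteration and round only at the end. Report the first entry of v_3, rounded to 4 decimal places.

0.8010

Dv0 = (29.00000, 1.00000, 26.00000); divide by 29.00000 → v1 = (1.00000, 0.03448, 0.89655)
Dv1 = (4.20690, -2.96552, 12.34483); divide by 12.34483 → v2 = (0.34078, -0.24022, 1.00000)
Dv2 = (6.86034, -1.38547, 8.56425); divide by 8.56425 → v3 = (0.80104, -0.16177, 1.00000)
Requested entry of v3: 2456/3066 = 0.8010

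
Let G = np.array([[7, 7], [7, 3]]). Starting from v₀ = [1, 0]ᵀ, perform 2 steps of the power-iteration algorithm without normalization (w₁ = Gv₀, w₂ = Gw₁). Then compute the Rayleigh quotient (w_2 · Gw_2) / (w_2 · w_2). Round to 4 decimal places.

w1 = Gv₀ = (7·1 + 7·0; 7·1 + 3·0) = (7, 7)
w2 = Gw1 = (7·7 + 7·7; 7·7 + 3·7) = (98, 70)
Gw2 = (1176, 896)
w2·Gw2 = 98·1176 + 70·896 = 177968; w2·w2 = 98·98 + 70·70 = 14504
λ ≈ 177968/14504 = 12.2703

12.2703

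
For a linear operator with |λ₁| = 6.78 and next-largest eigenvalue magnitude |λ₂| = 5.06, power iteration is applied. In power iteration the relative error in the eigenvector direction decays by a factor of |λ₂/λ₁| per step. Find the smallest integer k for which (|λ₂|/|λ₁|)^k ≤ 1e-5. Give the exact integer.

|λ₂/λ₁| = 5.06/6.78 = 0.74631
Need k ≥ ln(1e-5) / ln(0.74631) = -11.5129 / -0.2926 ≈ 39.346
Smallest integer k satisfying the bound: 40

40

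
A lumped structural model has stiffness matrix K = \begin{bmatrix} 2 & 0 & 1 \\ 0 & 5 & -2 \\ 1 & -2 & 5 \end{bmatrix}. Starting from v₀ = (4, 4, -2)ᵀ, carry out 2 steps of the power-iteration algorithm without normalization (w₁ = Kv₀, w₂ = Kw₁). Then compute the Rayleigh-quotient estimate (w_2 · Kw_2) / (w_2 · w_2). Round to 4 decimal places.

λ ≈ 6.9372

w1 = Kv₀ = (2·4 + 0·4 + 1·(-2); 0·4 + 5·4 + (-2)·(-2); 1·4 + (-2)·4 + 5·(-2)) = (6, 24, -14)
w2 = Kw1 = (2·6 + 0·24 + 1·(-14); 0·6 + 5·24 + (-2)·(-14); 1·6 + (-2)·24 + 5·(-14)) = (-2, 148, -112)
Kw2 = (-116, 964, -858)
w2·Kw2 = (-2)·(-116) + 148·964 + (-112)·(-858) = 239000; w2·w2 = (-2)·(-2) + 148·148 + (-112)·(-112) = 34452
λ ≈ 239000/34452 = 6.9372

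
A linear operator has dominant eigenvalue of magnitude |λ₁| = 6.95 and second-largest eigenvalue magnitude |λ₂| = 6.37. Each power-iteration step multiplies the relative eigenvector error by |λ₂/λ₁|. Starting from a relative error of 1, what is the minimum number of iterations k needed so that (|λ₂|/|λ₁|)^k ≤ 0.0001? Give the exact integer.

|λ₂/λ₁| = 6.37/6.95 = 0.91655
Need k ≥ ln(0.0001) / ln(0.91655) = -9.2103 / -0.0871 ≈ 105.693
Smallest integer k satisfying the bound: 106

106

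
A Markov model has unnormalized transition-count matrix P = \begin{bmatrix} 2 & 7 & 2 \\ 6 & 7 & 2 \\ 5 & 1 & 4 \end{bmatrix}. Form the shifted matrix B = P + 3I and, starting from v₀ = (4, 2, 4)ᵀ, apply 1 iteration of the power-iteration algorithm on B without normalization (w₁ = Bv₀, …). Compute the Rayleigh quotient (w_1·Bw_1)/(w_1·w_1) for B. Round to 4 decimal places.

B = P + 3I has rows (5, 7, 2); (6, 10, 2); (5, 1, 7)
w1 = Bv₀ = (5·4 + 7·2 + 2·4; 6·4 + 10·2 + 2·4; 5·4 + 1·2 + 7·4) = (42, 52, 50)
Bw1 = (674, 872, 612)
w1·Bw1 = 104252; w1·w1 = 6968; μ ≈ 104252/6968 = 14.9615

μ ≈ 14.9615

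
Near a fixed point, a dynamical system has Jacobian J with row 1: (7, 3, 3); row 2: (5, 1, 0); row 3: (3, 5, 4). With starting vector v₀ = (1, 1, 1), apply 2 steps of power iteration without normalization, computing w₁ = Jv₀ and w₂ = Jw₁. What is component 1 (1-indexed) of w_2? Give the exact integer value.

w1 = Jv₀ = (7·1 + 3·1 + 3·1; 5·1 + 1·1 + 0·1; 3·1 + 5·1 + 4·1) = (13, 6, 12)
w2 = Jw1 = (7·13 + 3·6 + 3·12; 5·13 + 1·6 + 0·12; 3·13 + 5·6 + 4·12) = (145, 71, 117)
The requested component of w2 is 145.

145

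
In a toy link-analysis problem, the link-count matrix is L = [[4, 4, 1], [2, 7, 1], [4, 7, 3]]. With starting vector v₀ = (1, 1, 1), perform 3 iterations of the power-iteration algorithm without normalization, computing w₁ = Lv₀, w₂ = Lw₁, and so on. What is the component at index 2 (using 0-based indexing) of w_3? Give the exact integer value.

1518

w1 = Lv₀ = (4·1 + 4·1 + 1·1; 2·1 + 7·1 + 1·1; 4·1 + 7·1 + 3·1) = (9, 10, 14)
w2 = Lw1 = (4·9 + 4·10 + 1·14; 2·9 + 7·10 + 1·14; 4·9 + 7·10 + 3·14) = (90, 102, 148)
w3 = Lw2 = (916, 1042, 1518)
The requested component of w3 is 1518.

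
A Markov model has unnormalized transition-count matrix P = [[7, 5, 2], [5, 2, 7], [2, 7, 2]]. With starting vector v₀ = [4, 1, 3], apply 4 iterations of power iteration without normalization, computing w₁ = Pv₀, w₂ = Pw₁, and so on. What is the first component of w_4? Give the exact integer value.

88905

w1 = Pv₀ = (39, 43, 21)
w2 = Pw1 = (530, 428, 421)
w3 = Pw2 = (6692, 6453, 4898)
w4 = Pw3 = (88905, 80652, 68351)
The requested component of w4 is 88905.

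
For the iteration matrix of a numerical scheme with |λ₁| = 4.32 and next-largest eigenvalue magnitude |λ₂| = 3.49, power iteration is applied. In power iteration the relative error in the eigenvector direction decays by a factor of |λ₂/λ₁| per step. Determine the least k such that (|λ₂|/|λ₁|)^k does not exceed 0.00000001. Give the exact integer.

87

|λ₂/λ₁| = 3.49/4.32 = 0.80787
Need k ≥ ln(0.00000001) / ln(0.80787) = -18.4207 / -0.2134 ≈ 86.339
Smallest integer k satisfying the bound: 87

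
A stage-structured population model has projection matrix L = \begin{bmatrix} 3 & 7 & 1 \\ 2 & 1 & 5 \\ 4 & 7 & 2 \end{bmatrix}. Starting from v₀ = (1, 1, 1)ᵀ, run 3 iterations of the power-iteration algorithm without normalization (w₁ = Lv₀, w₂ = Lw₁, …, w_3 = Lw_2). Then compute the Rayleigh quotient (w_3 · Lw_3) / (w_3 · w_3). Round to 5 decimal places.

10.25497

w1 = Lv₀ = (11, 8, 13)
w2 = Lw1 = (102, 95, 126)
w3 = Lw2 = (1097, 929, 1325)
Lw3 = (11119, 9748, 13541)
w3·Lw3 = 1097·11119 + 929·9748 + 1325·13541 = 39195260; w3·w3 = 1097·1097 + 929·929 + 1325·1325 = 3822075
λ ≈ 39195260/3822075 = 10.25497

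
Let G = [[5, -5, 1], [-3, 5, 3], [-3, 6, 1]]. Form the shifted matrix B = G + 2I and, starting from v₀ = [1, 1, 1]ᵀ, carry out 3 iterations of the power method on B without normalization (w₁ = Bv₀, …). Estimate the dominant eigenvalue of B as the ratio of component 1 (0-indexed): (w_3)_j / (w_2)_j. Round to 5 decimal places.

B = G + 2I has rows (7, -5, 1); (-3, 7, 3); (-3, 6, 3)
w1 = Bv₀ = (7·1 + (-5)·1 + 1·1; (-3)·1 + 7·1 + 3·1; (-3)·1 + 6·1 + 3·1) = (3, 7, 6)
w2 = Bw1 = (7·3 + (-5)·7 + 1·6; (-3)·3 + 7·7 + 3·6; (-3)·3 + 6·7 + 3·6) = (-8, 58, 51)
w3 = Bw2 = (-295, 583, 525)
Ratio: 583/58 = 10.05172

10.05172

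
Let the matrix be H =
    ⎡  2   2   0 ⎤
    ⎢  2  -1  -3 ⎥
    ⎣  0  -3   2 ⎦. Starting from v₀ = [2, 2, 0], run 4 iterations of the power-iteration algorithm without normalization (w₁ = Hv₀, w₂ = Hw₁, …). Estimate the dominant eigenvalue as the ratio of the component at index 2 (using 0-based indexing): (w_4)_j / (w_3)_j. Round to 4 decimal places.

w1 = Hv₀ = (2·2 + 2·2 + 0·0; 2·2 + (-1)·2 + (-3)·0; 0·2 + (-3)·2 + 2·0) = (8, 2, -6)
w2 = Hw1 = (2·8 + 2·2 + 0·(-6); 2·8 + (-1)·2 + (-3)·(-6); 0·8 + (-3)·2 + 2·(-6)) = (20, 32, -18)
w3 = Hw2 = (104, 62, -132)
w4 = Hw3 = (332, 542, -450)
Ratio at component: -450 / -132 = 3.4091

3.4091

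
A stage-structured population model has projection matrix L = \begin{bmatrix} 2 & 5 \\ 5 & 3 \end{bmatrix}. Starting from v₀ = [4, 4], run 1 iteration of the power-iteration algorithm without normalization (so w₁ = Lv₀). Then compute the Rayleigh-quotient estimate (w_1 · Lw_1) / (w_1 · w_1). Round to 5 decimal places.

7.52212

w1 = Lv₀ = (28, 32)
Lw1 = (216, 236)
w1·Lw1 = 28·216 + 32·236 = 13600; w1·w1 = 28·28 + 32·32 = 1808
λ ≈ 13600/1808 = 7.52212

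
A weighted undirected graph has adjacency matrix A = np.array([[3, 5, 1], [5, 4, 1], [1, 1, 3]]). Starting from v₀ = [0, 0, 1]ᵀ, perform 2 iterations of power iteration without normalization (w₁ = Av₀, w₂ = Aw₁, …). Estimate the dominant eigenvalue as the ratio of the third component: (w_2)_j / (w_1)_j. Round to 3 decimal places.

w1 = Av₀ = (3·0 + 5·0 + 1·1; 5·0 + 4·0 + 1·1; 1·0 + 1·0 + 3·1) = (1, 1, 3)
w2 = Aw1 = (3·1 + 5·1 + 1·3; 5·1 + 4·1 + 1·3; 1·1 + 1·1 + 3·3) = (11, 12, 11)
Ratio at component: 11 / 3 = 3.667

3.667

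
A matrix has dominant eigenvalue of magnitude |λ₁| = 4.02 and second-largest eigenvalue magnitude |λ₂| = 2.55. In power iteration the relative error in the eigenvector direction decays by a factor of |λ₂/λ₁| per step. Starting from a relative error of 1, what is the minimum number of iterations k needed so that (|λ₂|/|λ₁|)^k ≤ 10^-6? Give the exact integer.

31

|λ₂/λ₁| = 2.55/4.02 = 0.63433
Need k ≥ ln(10^-6) / ln(0.63433) = -13.8155 / -0.4552 ≈ 30.351
Smallest integer k satisfying the bound: 31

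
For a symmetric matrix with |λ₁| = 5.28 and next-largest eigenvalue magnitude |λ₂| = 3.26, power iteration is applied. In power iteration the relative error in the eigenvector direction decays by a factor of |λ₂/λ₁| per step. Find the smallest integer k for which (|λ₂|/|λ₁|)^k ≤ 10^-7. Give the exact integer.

34

|λ₂/λ₁| = 3.26/5.28 = 0.61742
Need k ≥ ln(10^-7) / ln(0.61742) = -16.1181 / -0.4822 ≈ 33.426
Smallest integer k satisfying the bound: 34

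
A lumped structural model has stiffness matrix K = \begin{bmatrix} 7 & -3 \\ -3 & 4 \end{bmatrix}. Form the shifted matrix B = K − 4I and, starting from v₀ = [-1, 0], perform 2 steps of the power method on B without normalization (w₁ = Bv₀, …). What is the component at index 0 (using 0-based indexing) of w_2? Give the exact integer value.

-18

B = K − 4I has rows (3, -3); (-3, 0)
w1 = Bv₀ = (-3, 3)
w2 = Bw1 = (-18, 9)
Requested component of w2: -18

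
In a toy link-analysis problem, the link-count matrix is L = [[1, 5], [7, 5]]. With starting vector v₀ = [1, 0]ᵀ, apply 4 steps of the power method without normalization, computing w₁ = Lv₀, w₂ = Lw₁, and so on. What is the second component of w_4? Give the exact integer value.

4032

w1 = Lv₀ = (1·1 + 5·0; 7·1 + 5·0) = (1, 7)
w2 = Lw1 = (1·1 + 5·7; 7·1 + 5·7) = (36, 42)
w3 = Lw2 = (246, 462)
w4 = Lw3 = (2556, 4032)
The requested component of w4 is 4032.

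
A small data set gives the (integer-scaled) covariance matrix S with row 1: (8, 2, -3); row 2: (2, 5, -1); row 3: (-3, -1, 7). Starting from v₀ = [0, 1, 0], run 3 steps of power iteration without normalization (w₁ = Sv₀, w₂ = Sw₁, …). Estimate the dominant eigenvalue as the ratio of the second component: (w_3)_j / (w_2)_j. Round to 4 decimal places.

λ ≈ 7.5333

w1 = Sv₀ = (2, 5, -1)
w2 = Sw1 = (29, 30, -18)
w3 = Sw2 = (346, 226, -243)
Ratio at component: 226 / 30 = 7.5333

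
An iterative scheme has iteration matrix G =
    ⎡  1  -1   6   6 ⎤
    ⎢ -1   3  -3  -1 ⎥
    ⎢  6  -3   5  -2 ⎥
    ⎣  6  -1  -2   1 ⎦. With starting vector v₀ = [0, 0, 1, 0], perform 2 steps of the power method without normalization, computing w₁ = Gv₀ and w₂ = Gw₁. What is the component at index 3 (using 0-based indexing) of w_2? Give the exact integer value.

w1 = Gv₀ = (6, -3, 5, -2)
w2 = Gw1 = (27, -28, 74, 27)
The requested component of w2 is 27.

27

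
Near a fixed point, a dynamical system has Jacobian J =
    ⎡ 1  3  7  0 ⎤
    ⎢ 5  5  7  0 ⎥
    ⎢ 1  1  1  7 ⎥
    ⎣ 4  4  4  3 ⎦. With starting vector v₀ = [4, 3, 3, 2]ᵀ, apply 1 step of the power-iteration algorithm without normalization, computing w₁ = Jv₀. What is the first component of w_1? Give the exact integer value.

w1 = Jv₀ = (1·4 + 3·3 + 7·3 + 0·2; 5·4 + 5·3 + 7·3 + 0·2; 1·4 + 1·3 + 1·3 + 7·2; 4·4 + 4·3 + 4·3 + 3·2) = (34, 56, 24, 46)
The requested component of w1 is 34.

34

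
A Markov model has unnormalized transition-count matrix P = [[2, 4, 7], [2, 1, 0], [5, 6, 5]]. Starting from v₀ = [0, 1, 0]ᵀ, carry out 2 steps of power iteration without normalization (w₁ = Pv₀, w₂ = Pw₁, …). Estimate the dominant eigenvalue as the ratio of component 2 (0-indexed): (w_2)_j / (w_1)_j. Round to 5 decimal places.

w1 = Pv₀ = (2·0 + 4·1 + 7·0; 2·0 + 1·1 + 0·0; 5·0 + 6·1 + 5·0) = (4, 1, 6)
w2 = Pw1 = (2·4 + 4·1 + 7·6; 2·4 + 1·1 + 0·6; 5·4 + 6·1 + 5·6) = (54, 9, 56)
Ratio at component: 56 / 6 = 9.33333

9.33333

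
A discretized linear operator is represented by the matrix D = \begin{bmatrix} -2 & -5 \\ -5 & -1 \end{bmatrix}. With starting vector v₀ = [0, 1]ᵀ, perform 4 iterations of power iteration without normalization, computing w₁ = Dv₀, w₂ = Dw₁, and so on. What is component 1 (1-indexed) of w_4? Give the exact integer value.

w1 = Dv₀ = (-5, -1)
w2 = Dw1 = (15, 26)
w3 = Dw2 = (-160, -101)
w4 = Dw3 = (825, 901)
The requested component of w4 is 825.

825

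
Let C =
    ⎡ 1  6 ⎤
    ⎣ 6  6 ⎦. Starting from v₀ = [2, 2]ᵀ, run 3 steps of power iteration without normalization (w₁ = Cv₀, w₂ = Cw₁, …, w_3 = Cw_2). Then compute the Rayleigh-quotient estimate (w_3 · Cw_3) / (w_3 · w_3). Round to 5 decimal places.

w1 = Cv₀ = (14, 24)
w2 = Cw1 = (158, 228)
w3 = Cw2 = (1526, 2316)
Cw3 = (15422, 23052)
w3·Cw3 = 1526·15422 + 2316·23052 = 76922404; w3·w3 = 1526·1526 + 2316·2316 = 7692532
λ ≈ 76922404/7692532 = 9.99962

9.99962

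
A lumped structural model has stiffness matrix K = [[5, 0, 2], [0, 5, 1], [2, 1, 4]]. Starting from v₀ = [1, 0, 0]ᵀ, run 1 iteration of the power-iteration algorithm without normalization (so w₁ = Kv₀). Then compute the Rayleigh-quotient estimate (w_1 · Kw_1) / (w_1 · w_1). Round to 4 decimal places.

6.2414

w1 = Kv₀ = (5, 0, 2)
Kw1 = (29, 2, 18)
w1·Kw1 = 5·29 + 0·2 + 2·18 = 181; w1·w1 = 5·5 + 0·0 + 2·2 = 29
λ ≈ 181/29 = 6.2414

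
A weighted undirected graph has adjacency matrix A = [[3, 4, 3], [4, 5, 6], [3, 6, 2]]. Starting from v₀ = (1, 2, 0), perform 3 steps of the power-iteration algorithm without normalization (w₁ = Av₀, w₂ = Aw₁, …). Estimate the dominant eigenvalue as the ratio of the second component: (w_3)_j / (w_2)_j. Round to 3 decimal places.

w1 = Av₀ = (11, 14, 15)
w2 = Aw1 = (134, 204, 147)
w3 = Aw2 = (1659, 2438, 1920)
Ratio at component: 2438 / 204 = 11.951

λ ≈ 11.951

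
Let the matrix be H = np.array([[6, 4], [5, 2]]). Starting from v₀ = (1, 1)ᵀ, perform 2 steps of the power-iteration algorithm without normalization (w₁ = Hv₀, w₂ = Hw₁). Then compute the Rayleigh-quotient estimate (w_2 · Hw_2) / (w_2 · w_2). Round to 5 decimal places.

8.89730

w1 = Hv₀ = (6·1 + 4·1; 5·1 + 2·1) = (10, 7)
w2 = Hw1 = (6·10 + 4·7; 5·10 + 2·7) = (88, 64)
Hw2 = (784, 568)
w2·Hw2 = 88·784 + 64·568 = 105344; w2·w2 = 88·88 + 64·64 = 11840
λ ≈ 105344/11840 = 8.89730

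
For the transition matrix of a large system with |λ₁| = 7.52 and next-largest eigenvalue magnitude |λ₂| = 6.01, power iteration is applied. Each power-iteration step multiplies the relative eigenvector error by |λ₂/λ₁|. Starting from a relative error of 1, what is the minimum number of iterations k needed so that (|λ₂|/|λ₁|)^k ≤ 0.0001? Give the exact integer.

42

|λ₂/λ₁| = 6.01/7.52 = 0.79920
Need k ≥ ln(0.0001) / ln(0.79920) = -9.2103 / -0.2241 ≈ 41.092
Smallest integer k satisfying the bound: 42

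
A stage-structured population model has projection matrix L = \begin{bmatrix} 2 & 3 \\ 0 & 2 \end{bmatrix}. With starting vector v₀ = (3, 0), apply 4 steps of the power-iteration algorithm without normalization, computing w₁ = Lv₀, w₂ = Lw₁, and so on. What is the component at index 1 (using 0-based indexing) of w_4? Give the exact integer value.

0

w1 = Lv₀ = (2·3 + 3·0; 0·3 + 2·0) = (6, 0)
w2 = Lw1 = (2·6 + 3·0; 0·6 + 2·0) = (12, 0)
w3 = Lw2 = (24, 0)
w4 = Lw3 = (48, 0)
The requested component of w4 is 0.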